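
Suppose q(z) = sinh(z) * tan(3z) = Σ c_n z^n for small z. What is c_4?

19/2

Take the Cauchy product of the two expansions.
[z^0] = 0;  [z^1] = 0;  [z^2] = 3;  [z^3] = 0;  [z^4] = 19/2.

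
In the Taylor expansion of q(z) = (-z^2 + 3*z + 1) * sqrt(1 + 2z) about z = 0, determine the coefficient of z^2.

Multiply each power in the prefactor through the base expansion.

3/2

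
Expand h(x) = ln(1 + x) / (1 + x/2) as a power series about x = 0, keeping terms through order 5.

Expand each factor separately, then convolve coefficients.
[x^0] = 0;  [x^1] = 1;  [x^2] = -1;  [x^3] = 5/6;  [x^4] = -2/3;  [x^5] = 8/15.

8*x^5/15 - 2*x^4/3 + 5*x^3/6 - x^2 + x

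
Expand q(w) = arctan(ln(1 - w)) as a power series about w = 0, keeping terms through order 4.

Let u equal the inner series; expand the outer function in u and truncate.
q(0) = 0
q′(0) = -1
q′′(0) = -1
q′′′(0) = 0
q^(4)(0) = 6
Then c_k = q^(k)(0)/k! gives each Taylor coefficient.

w^4/4 - w^2/2 - w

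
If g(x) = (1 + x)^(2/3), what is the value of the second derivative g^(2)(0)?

From the series, [x^2] g = -1/9; multiply by 2! = 2 to get -2/9.

-2/9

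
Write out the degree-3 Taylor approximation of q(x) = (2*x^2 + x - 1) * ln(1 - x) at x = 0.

Distribute the polynomial across the series and collect like powers.
q(0) = 0
q′(0) = 1
q′′(0) = -1
q′′′(0) = -13

-13*x^3/6 - x^2/2 + x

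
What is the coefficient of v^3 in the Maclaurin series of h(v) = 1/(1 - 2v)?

8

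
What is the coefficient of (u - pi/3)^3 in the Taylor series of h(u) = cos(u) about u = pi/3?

sqrt(3)/12

h(pi/3) = 1/2
h′(pi/3) = -sqrt(3)/2
h′′(pi/3) = -1/2
h′′′(pi/3) = sqrt(3)/2
Then c_k = h^(k)(pi/3)/k! gives each Taylor coefficient.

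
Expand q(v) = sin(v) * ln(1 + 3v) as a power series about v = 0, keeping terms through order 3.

-9*v^3/2 + 3*v^2

Write out both Maclaurin series and multiply, keeping only the needed powers.
[v^0] = 0;  [v^1] = 0;  [v^2] = 3;  [v^3] = -9/2.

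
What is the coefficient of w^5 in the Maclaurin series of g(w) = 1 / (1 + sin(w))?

-61/120

Write 1/(1+u) = 1 - u + u^2 - u^3 + ... and substitute the series for u.
g(0) = 1
g′(0) = -1
g′′(0) = 2
g′′′(0) = -5
g^(4)(0) = 16
g^(5)(0) = -61
So c_5 = g^(5)(0)/5! = -61/120.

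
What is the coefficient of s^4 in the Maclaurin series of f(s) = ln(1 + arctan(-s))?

1/12

Compose series: expand the inner function first, then feed it into the outer expansion.
f(0) = 0
f′(0) = -1
f′′(0) = -1
f′′′(0) = 0
f^(4)(0) = 2
So c_4 = f^(4)(0)/4! = 1/12.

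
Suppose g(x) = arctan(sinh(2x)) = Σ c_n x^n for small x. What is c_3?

Compose series: expand the inner function first, then feed it into the outer expansion.
[x^0] = 0;  [x^1] = 2;  [x^2] = 0;  [x^3] = -4/3.

-4/3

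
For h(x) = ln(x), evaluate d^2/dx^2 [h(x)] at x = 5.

Use the known series and substitute for the argument.
From the series, [(x - 5)^2] h = -1/50; multiply by 2! = 2 to get -1/25.

-1/25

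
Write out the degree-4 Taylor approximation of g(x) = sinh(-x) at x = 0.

[x^0] = 0;  [x^1] = -1;  [x^2] = 0;  [x^3] = -1/6;  [x^4] = 0.

-x^3/6 - x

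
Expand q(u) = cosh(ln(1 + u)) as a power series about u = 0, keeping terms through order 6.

Plug the Maclaurin series of the inner function into that of the outer and collect terms.
q(0) = 1
q′(0) = 0
q′′(0) = 1
q′′′(0) = -3
q^(4)(0) = 12
q^(5)(0) = -60
q^(6)(0) = 360
The Taylor polynomial is Σ q^(k)(0)/k! · u^k.

u^6/2 - u^5/2 + u^4/2 - u^3/2 + u^2/2 + 1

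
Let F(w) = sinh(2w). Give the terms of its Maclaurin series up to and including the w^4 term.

4*w^3/3 + 2*w

F(0) = 0
F′(0) = 2
F′′(0) = 0
F′′′(0) = 8
F^(4)(0) = 0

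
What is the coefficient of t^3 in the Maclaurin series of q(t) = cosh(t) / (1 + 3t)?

-57/2

Expand each factor separately, then convolve coefficients.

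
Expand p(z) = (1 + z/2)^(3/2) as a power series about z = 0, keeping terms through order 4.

Compute the successive derivatives at the expansion point and divide by k!.
p(0) = 1
p′(0) = 3/4
p′′(0) = 3/16
p′′′(0) = -3/64
p^(4)(0) = 9/256

3*z^4/2048 - z^3/128 + 3*z^2/32 + 3*z/4 + 1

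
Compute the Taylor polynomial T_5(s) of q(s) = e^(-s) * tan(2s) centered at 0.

Expand each factor separately, then convolve coefficients.
q(0) = 0
q′(0) = 2
q′′(0) = -4
q′′′(0) = 22
q^(4)(0) = -72
q^(5)(0) = 682

341*s^5/60 - 3*s^4 + 11*s^3/3 - 2*s^2 + 2*s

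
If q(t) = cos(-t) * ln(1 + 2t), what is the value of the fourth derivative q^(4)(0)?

-72

Write out both Maclaurin series and multiply, keeping only the needed powers.
The coefficient of t^4 in the expansion is -3, so q^(4)(0) = 4! * (-3) = -72.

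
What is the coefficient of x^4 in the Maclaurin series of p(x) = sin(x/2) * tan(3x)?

Expand each factor separately, then convolve coefficients.
[x^0] = 0;  [x^1] = 0;  [x^2] = 3/2;  [x^3] = 0;  [x^4] = 71/16.

71/16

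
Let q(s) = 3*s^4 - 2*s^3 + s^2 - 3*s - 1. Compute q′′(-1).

50

The coefficient of (s + 1)^2 in the expansion is 25, so q′′(-1) = 2! * (25) = 50.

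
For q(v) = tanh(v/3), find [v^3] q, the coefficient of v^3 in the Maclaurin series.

Apply the Taylor formula c_k = f^(k)(a)/k!.
q(0) = 0
q′(0) = 1/3
q′′(0) = 0
q′′′(0) = -2/27
So c_3 = q′′′(0)/3! = -1/81.

-1/81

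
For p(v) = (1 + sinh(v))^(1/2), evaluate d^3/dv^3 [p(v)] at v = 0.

Substitute the inner expansion into the outer series and collect powers.
From the series, [v^3] p = 7/48; multiply by 3! = 6 to get 7/8.

7/8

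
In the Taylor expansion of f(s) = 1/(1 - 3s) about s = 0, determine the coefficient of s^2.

Differentiate repeatedly and evaluate at the center.

9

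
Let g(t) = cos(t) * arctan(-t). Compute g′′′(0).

5

Write out both Maclaurin series and multiply, keeping only the needed powers.
The coefficient of t^3 in the expansion is 5/6, so g′′′(0) = 3! * (5/6) = 5.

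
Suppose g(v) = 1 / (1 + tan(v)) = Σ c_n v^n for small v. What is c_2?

1

Use the geometric series for the reciprocal, then substitute.
g(0) = 1
g′(0) = -1
g′′(0) = 2
The Taylor polynomial is Σ g^(k)(0)/k! · v^k.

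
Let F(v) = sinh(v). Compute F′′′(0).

1

The coefficient of v^3 in the expansion is 1/6, so F′′′(0) = 3! * (1/6) = 1.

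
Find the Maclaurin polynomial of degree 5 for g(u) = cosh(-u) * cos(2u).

Take the Cauchy product of the two expansions.
[u^0] = 1;  [u^1] = 0;  [u^2] = -3/2;  [u^3] = 0;  [u^4] = -7/24;  [u^5] = 0.

-7*u^4/24 - 3*u^2/2 + 1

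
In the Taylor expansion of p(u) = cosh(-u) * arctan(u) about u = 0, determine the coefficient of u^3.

Expand each factor separately, then convolve coefficients.
p(0) = 0
p′(0) = 1
p′′(0) = 0
p′′′(0) = 1
Then c_k = p^(k)(0)/k! gives each Taylor coefficient.

1/6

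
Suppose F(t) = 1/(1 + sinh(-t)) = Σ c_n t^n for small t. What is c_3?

7/6

Substitute the inner expansion into the outer series and collect powers.
[t^0] = 1;  [t^1] = 1;  [t^2] = 1;  [t^3] = 7/6.
So c_3 = F′′′(0)/3! = 7/6.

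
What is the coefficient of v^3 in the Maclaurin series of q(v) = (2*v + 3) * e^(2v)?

8

Multiply each power in the prefactor through the base expansion.
q(0) = 3
q′(0) = 8
q′′(0) = 20
q′′′(0) = 48
So c_3 = q′′′(0)/3! = 8.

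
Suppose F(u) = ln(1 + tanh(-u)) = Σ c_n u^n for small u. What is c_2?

-1/2

Compose series: expand the inner function first, then feed it into the outer expansion.
F(0) = 0
F′(0) = -1
F′′(0) = -1
So c_2 = F′′(0)/2! = -1/2.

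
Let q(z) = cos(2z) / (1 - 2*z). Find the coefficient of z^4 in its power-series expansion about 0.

Expand 1/(denominator) as a geometric series and multiply by the numerator's series.
[z^0] = 1;  [z^1] = 2;  [z^2] = 2;  [z^3] = 4;  [z^4] = 26/3.
So c_4 = q^(4)(0)/4! = 26/3.

26/3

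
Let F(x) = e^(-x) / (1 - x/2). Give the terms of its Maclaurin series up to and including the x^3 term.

Multiply the two series term by term and collect like powers.
F(0) = 1
F′(0) = -1/2
F′′(0) = 1/2
F′′′(0) = -1/4

-x^3/24 + x^2/4 - x/2 + 1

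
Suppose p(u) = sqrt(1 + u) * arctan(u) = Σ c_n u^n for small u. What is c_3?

-11/24

Take the Cauchy product of the two expansions.
[u^0] = 0;  [u^1] = 1;  [u^2] = 1/2;  [u^3] = -11/24.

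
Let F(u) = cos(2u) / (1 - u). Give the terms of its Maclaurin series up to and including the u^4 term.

Multiply the numerator's expansion by the denominator's geometric series.
F(0) = 1
F′(0) = 1
F′′(0) = -2
F′′′(0) = -6
F^(4)(0) = -8

-u^4/3 - u^3 - u^2 + u + 1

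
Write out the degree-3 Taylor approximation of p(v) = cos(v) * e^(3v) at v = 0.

3*v^3 + 4*v^2 + 3*v + 1

Take the Cauchy product of the two expansions.
p(0) = 1
p′(0) = 3
p′′(0) = 8
p′′′(0) = 18
Dividing each by k! gives the coefficients c_0, ..., c_3.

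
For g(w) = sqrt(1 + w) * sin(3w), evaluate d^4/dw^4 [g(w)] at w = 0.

-99/2

Write out both Maclaurin series and multiply, keeping only the needed powers.
The coefficient of w^4 in the expansion is -33/16, so g^(4)(0) = 4! * (-33/16) = -99/2.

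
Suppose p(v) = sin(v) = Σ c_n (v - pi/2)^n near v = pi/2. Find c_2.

[(v - pi/2)^0] = 1;  [(v - pi/2)^1] = 0;  [(v - pi/2)^2] = -1/2.
So c_2 = p′′(pi/2)/2! = -1/2.

-1/2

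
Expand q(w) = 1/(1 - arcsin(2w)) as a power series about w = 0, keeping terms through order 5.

252*w^5/5 + 64*w^4/3 + 28*w^3/3 + 4*w^2 + 2*w + 1

Compose series: expand the inner function first, then feed it into the outer expansion.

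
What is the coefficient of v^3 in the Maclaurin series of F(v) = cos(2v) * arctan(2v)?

Write out both Maclaurin series and multiply, keeping only the needed powers.
F(0) = 0
F′(0) = 2
F′′(0) = 0
F′′′(0) = -40

-20/3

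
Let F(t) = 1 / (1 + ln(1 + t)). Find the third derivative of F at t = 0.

Expand as Σ (-1)^k u^k with u equal to the inner function's series.
From the series, [t^3] F = -7/3; multiply by 3! = 6 to get -14.

-14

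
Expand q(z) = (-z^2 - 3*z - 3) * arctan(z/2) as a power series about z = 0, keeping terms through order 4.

z^4/8 - 3*z^3/8 - 3*z^2/2 - 3*z/2

Multiply each power in the prefactor through the base expansion.
q(0) = 0
q′(0) = -3/2
q′′(0) = -3
q′′′(0) = -9/4
q^(4)(0) = 3
The Taylor polynomial is Σ q^(k)(0)/k! · z^k.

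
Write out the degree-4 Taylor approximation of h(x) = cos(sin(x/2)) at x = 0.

Compose series: expand the inner function first, then feed it into the outer expansion.
h(0) = 1
h′(0) = 0
h′′(0) = -1/4
h′′′(0) = 0
h^(4)(0) = 5/16
Dividing each by k! gives the coefficients c_0, ..., c_4.

5*x^4/384 - x^2/8 + 1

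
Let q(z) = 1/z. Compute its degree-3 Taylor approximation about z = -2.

q(-2) = -1/2
q′(-2) = -1/4
q′′(-2) = -1/4
q′′′(-2) = -3/8

-(z + 2)^3/16 - (z + 2)^2/8 - (z + 2)/4 - 1/2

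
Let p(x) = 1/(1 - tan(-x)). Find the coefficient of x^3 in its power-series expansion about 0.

-4/3

Substitute the inner expansion into the outer series and collect powers.
p(0) = 1
p′(0) = -1
p′′(0) = 2
p′′′(0) = -8
Then c_k = p^(k)(0)/k! gives each Taylor coefficient.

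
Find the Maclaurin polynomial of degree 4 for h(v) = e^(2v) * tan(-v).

Expand each factor separately, then convolve coefficients.

-2*v^4 - 7*v^3/3 - 2*v^2 - v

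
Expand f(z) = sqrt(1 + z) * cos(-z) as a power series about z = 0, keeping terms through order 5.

Expand each factor separately, then convolve coefficients.
[z^0] = 1;  [z^1] = 1/2;  [z^2] = -5/8;  [z^3] = -3/16;  [z^4] = 25/384;  [z^5] = 13/768.

13*z^5/768 + 25*z^4/384 - 3*z^3/16 - 5*z^2/8 + z/2 + 1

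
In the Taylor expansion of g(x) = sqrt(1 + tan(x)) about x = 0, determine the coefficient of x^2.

-1/8

Plug the Maclaurin series of the inner function into that of the outer and collect terms.
So c_2 = g′′(0)/2! = -1/8.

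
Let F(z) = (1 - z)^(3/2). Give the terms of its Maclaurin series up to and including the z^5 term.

3*z^5/256 + 3*z^4/128 + z^3/16 + 3*z^2/8 - 3*z/2 + 1

[z^0] = 1;  [z^1] = -3/2;  [z^2] = 3/8;  [z^3] = 1/16;  [z^4] = 3/128;  [z^5] = 3/256.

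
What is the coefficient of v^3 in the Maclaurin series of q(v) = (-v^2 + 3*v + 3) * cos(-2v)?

Distribute the polynomial across the series and collect like powers.
q(0) = 3
q′(0) = 3
q′′(0) = -14
q′′′(0) = -36

-6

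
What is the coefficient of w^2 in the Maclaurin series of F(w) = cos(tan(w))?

-1/2

Compose series: expand the inner function first, then feed it into the outer expansion.
F(0) = 1
F′(0) = 0
F′′(0) = -1
So c_2 = F′′(0)/2! = -1/2.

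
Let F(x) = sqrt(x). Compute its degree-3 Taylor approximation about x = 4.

(x - 4)^3/512 - (x - 4)^2/64 + (x - 4)/4 + 2

Apply the Taylor formula c_k = f^(k)(a)/k!.
[(x - 4)^0] = 2;  [(x - 4)^1] = 1/4;  [(x - 4)^2] = -1/64;  [(x - 4)^3] = 1/512.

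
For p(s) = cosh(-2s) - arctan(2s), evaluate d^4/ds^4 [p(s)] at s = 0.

16

Expand each term separately and add.
From the series, [s^4] p = 2/3; multiply by 4! = 24 to get 16.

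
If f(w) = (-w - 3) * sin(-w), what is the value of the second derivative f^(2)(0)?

Shift and add copies of the series according to the polynomial's terms.
The coefficient of w^2 in the expansion is 1, so f′′(0) = 2! * (1) = 2.

2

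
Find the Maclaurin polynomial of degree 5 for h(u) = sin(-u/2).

Compute the successive derivatives at the expansion point and divide by k!.
h(0) = 0
h′(0) = -1/2
h′′(0) = 0
h′′′(0) = 1/8
h^(4)(0) = 0
h^(5)(0) = -1/32

-u^5/3840 + u^3/48 - u/2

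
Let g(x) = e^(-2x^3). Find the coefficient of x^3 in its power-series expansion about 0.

-2

[x^0] = 1;  [x^1] = 0;  [x^2] = 0;  [x^3] = -2.
So c_3 = g′′′(0)/3! = -2.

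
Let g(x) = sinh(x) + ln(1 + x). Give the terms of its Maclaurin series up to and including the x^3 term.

Add the two expansions coefficient-wise.
[x^0] = 0;  [x^1] = 2;  [x^2] = -1/2;  [x^3] = 1/2.

x^3/2 - x^2/2 + 2*x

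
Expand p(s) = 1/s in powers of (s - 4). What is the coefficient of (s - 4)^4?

p(4) = 1/4
p′(4) = -1/16
p′′(4) = 1/32
p′′′(4) = -3/128
p^(4)(4) = 3/128
So c_4 = p^(4)(4)/4! = 1/1024.

1/1024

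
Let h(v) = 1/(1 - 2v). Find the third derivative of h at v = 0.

48

The coefficient of v^3 in the expansion is 8, so h′′′(0) = 3! * (8) = 48.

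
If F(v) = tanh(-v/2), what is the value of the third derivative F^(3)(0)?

1/4

From the series, [v^3] F = 1/24; multiply by 3! = 6 to get 1/4.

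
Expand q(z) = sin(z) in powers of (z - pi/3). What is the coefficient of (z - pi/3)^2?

q(pi/3) = sqrt(3)/2
q′(pi/3) = 1/2
q′′(pi/3) = -sqrt(3)/2
So c_2 = q′′(pi/3)/2! = -sqrt(3)/4.

-sqrt(3)/4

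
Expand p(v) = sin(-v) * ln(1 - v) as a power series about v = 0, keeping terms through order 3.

Expand each factor separately, then convolve coefficients.
p(0) = 0
p′(0) = 0
p′′(0) = 2
p′′′(0) = 3
Then c_k = p^(k)(0)/k! gives each Taylor coefficient.

v^3/2 + v^2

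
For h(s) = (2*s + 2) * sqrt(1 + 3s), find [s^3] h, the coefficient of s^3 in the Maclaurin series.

Distribute the polynomial across the series and collect like powers.
[s^0] = 2;  [s^1] = 5;  [s^2] = 3/4;  [s^3] = 9/8.

9/8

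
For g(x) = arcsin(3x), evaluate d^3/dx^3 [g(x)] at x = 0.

27

The coefficient of x^3 in the expansion is 9/2, so g′′′(0) = 3! * (9/2) = 27.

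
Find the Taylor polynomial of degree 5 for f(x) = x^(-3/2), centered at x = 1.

-693*(x - 1)^5/256 + 315*(x - 1)^4/128 - 35*(x - 1)^3/16 + 15*(x - 1)^2/8 - 3*(x - 1)/2 + 1

f(1) = 1
f′(1) = -3/2
f′′(1) = 15/4
f′′′(1) = -105/8
f^(4)(1) = 945/16
f^(5)(1) = -10395/32
The Taylor polynomial is Σ f^(k)(1)/k! · (x - 1)^k.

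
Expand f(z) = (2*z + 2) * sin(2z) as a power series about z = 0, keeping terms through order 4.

-8*z^4/3 - 8*z^3/3 + 4*z^2 + 4*z

Distribute the polynomial across the series and collect like powers.
f(0) = 0
f′(0) = 4
f′′(0) = 8
f′′′(0) = -16
f^(4)(0) = -64
Then c_k = f^(k)(0)/k! gives each Taylor coefficient.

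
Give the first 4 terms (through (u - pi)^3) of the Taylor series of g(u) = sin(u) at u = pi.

Apply the Taylor formula c_k = f^(k)(a)/k!.
g(pi) = 0
g′(pi) = -1
g′′(pi) = 0
g′′′(pi) = 1

(u - pi)^3/6 - (u - pi)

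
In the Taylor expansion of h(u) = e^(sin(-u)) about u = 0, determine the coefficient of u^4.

-1/8

Compose series: expand the inner function first, then feed it into the outer expansion.
h(0) = 1
h′(0) = -1
h′′(0) = 1
h′′′(0) = 0
h^(4)(0) = -3
Dividing each by k! gives the coefficients c_0, ..., c_4.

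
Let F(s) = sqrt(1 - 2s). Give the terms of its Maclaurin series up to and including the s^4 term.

-5*s^4/8 - s^3/2 - s^2/2 - s + 1

F(0) = 1
F′(0) = -1
F′′(0) = -1
F′′′(0) = -3
F^(4)(0) = -15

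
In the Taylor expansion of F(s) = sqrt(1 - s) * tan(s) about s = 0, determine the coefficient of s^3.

Take the Cauchy product of the two expansions.
F(0) = 0
F′(0) = 1
F′′(0) = -1
F′′′(0) = 5/4
Dividing each by k! gives the coefficients c_0, ..., c_3.

5/24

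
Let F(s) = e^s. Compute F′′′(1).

e

From the series, [(s - 1)^3] F = e/6; multiply by 3! = 6 to get e.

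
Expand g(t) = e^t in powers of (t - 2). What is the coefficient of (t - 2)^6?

e^(2)/720

Compute the successive derivatives at the expansion point and divide by k!.
g(2) = e^(2)
g′(2) = e^(2)
g′′(2) = e^(2)
g′′′(2) = e^(2)
g^(4)(2) = e^(2)
g^(5)(2) = e^(2)
g^(6)(2) = e^(2)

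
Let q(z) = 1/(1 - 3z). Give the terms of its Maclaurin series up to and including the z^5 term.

[z^0] = 1;  [z^1] = 3;  [z^2] = 9;  [z^3] = 27;  [z^4] = 81;  [z^5] = 243.

243*z^5 + 81*z^4 + 27*z^3 + 9*z^2 + 3*z + 1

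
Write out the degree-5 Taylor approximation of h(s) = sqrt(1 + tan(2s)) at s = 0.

601*s^5/120 - 47*s^4/24 + 11*s^3/6 - s^2/2 + s + 1

Let u equal the inner series; expand the outer function in u and truncate.
h(0) = 1
h′(0) = 1
h′′(0) = -1
h′′′(0) = 11
h^(4)(0) = -47
h^(5)(0) = 601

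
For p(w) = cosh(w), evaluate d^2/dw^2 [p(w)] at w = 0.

Compute the successive derivatives at the expansion point and divide by k!.
The coefficient of w^2 in the expansion is 1/2, so p′′(0) = 2! * (1/2) = 1.

1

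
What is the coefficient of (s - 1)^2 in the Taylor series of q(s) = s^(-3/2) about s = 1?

15/8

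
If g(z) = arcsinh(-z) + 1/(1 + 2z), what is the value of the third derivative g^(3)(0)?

-47

Combine the two series term by term.
The coefficient of z^3 in the expansion is -47/6, so g′′′(0) = 3! * (-47/6) = -47.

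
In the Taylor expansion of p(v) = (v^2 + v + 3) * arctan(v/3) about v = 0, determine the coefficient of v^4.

-1/81

Multiply each power in the prefactor through the base expansion.
[v^0] = 0;  [v^1] = 1;  [v^2] = 1/3;  [v^3] = 8/27;  [v^4] = -1/81.
So c_4 = p^(4)(0)/4! = -1/81.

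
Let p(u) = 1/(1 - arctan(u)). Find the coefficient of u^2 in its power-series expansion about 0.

Substitute the inner expansion into the outer series and collect powers.
So c_2 = p′′(0)/2! = 1.

1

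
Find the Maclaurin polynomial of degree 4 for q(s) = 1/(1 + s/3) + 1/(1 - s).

Combine the two series term by term.

82*s^4/81 + 26*s^3/27 + 10*s^2/9 + 2*s/3 + 2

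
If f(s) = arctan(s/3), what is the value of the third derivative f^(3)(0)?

Apply the Taylor formula c_k = f^(k)(a)/k!.
The coefficient of s^3 in the expansion is -1/81, so f′′′(0) = 3! * (-1/81) = -2/27.

-2/27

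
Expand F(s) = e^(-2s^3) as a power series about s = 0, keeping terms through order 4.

1 - 2*s^3

F(0) = 1
F′(0) = 0
F′′(0) = 0
F′′′(0) = -12
F^(4)(0) = 0
Then c_k = F^(k)(0)/k! gives each Taylor coefficient.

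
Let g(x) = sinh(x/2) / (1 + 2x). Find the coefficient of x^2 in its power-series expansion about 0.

Write out both Maclaurin series and multiply, keeping only the needed powers.
g(0) = 0
g′(0) = 1/2
g′′(0) = -2
So c_2 = g′′(0)/2! = -1.

-1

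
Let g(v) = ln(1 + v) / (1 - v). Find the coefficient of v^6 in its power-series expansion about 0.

Expand each factor separately, then convolve coefficients.
[v^0] = 0;  [v^1] = 1;  [v^2] = 1/2;  [v^3] = 5/6;  [v^4] = 7/12;  [v^5] = 47/60;  [v^6] = 37/60.
So c_6 = g^(6)(0)/6! = 37/60.

37/60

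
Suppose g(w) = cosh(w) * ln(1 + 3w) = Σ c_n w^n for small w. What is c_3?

21/2

Expand each factor separately, then convolve coefficients.
[w^0] = 0;  [w^1] = 3;  [w^2] = -9/2;  [w^3] = 21/2.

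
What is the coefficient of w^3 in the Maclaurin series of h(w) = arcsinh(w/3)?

-1/162

[w^0] = 0;  [w^1] = 1/3;  [w^2] = 0;  [w^3] = -1/162.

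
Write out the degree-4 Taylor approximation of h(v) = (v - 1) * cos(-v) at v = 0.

-v^4/24 - v^3/2 + v^2/2 + v - 1

Shift and add copies of the series according to the polynomial's terms.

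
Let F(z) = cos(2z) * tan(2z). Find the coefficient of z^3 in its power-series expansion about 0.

-4/3

Expand each factor separately, then convolve coefficients.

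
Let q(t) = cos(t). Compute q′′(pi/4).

The coefficient of (t - pi/4)^2 in the expansion is -sqrt(2)/4, so q′′(pi/4) = 2! * (-sqrt(2)/4) = -sqrt(2)/2.

-sqrt(2)/2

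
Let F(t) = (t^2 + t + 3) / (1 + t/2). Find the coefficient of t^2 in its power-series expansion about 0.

Distribute the polynomial across the series and collect like powers.
F(0) = 3
F′(0) = -1/2
F′′(0) = 5/2
So c_2 = F′′(0)/2! = 5/4.

5/4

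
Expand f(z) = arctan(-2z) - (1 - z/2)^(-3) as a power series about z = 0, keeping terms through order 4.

Expand each term separately and add.
f(0) = -1
f′(0) = -7/2
f′′(0) = -3
f′′′(0) = 17/2
f^(4)(0) = -45/2

-15*z^4/16 + 17*z^3/12 - 3*z^2/2 - 7*z/2 - 1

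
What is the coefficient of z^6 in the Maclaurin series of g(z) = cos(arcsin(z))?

Substitute the inner expansion into the outer series and collect powers.
[z^0] = 1;  [z^1] = 0;  [z^2] = -1/2;  [z^3] = 0;  [z^4] = -1/8;  [z^5] = 0;  [z^6] = -1/16.
So c_6 = g^(6)(0)/6! = -1/16.

-1/16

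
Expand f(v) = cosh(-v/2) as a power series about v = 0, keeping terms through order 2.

Compute the successive derivatives at the expansion point and divide by k!.
f(0) = 1
f′(0) = 0
f′′(0) = 1/4

v^2/8 + 1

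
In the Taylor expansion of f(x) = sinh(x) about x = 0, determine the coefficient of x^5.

1/120

Differentiate repeatedly and evaluate at the center.
f(0) = 0
f′(0) = 1
f′′(0) = 0
f′′′(0) = 1
f^(4)(0) = 0
f^(5)(0) = 1
So c_5 = f^(5)(0)/5! = 1/120.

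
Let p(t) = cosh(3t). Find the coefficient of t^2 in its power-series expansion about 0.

Compute the successive derivatives at the expansion point and divide by k!.
p(0) = 1
p′(0) = 0
p′′(0) = 9
Then c_k = p^(k)(0)/k! gives each Taylor coefficient.

9/2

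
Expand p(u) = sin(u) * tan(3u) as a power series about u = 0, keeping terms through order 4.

Write out both Maclaurin series and multiply, keeping only the needed powers.

17*u^4/2 + 3*u^2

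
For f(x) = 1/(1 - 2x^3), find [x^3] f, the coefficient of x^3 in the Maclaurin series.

2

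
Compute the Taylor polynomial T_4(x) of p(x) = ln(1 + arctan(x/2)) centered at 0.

Compose series: expand the inner function first, then feed it into the outer expansion.
[x^0] = 0;  [x^1] = 1/2;  [x^2] = -1/8;  [x^3] = 0;  [x^4] = 1/192.

x^4/192 - x^2/8 + x/2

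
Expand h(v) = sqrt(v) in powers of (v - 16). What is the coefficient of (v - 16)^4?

-5/2097152

h(16) = 4
h′(16) = 1/8
h′′(16) = -1/256
h′′′(16) = 3/8192
h^(4)(16) = -15/262144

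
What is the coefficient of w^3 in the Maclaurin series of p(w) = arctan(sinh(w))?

-1/6

Plug the Maclaurin series of the inner function into that of the outer and collect terms.
[w^0] = 0;  [w^1] = 1;  [w^2] = 0;  [w^3] = -1/6.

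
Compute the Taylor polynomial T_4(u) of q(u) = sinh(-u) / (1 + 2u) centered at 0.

25*u^4/3 - 25*u^3/6 + 2*u^2 - u

Multiply the two series term by term and collect like powers.
q(0) = 0
q′(0) = -1
q′′(0) = 4
q′′′(0) = -25
q^(4)(0) = 200
Dividing each by k! gives the coefficients c_0, ..., c_4.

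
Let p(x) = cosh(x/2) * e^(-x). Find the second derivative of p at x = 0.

5/4

Take the Cauchy product of the two expansions.
The coefficient of x^2 in the expansion is 5/8, so p′′(0) = 2! * (5/8) = 5/4.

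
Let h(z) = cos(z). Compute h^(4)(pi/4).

Differentiate repeatedly and evaluate at the center.
The coefficient of (z - pi/4)^4 in the expansion is sqrt(2)/48, so h^(4)(pi/4) = 4! * (sqrt(2)/48) = sqrt(2)/2.

sqrt(2)/2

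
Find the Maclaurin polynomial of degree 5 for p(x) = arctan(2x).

p(0) = 0
p′(0) = 2
p′′(0) = 0
p′′′(0) = -16
p^(4)(0) = 0
p^(5)(0) = 768

32*x^5/5 - 8*x^3/3 + 2*x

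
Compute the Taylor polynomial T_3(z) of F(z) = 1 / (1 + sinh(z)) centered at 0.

-7*z^3/6 + z^2 - z + 1

Use the geometric series for the reciprocal, then substitute.
[z^0] = 1;  [z^1] = -1;  [z^2] = 1;  [z^3] = -7/6.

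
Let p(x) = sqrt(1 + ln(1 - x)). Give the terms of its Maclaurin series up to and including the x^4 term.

-143*x^4/384 - 17*x^3/48 - 3*x^2/8 - x/2 + 1

Let u equal the inner series; expand the outer function in u and truncate.
p(0) = 1
p′(0) = -1/2
p′′(0) = -3/4
p′′′(0) = -17/8
p^(4)(0) = -143/16
The Taylor polynomial is Σ p^(k)(0)/k! · x^k.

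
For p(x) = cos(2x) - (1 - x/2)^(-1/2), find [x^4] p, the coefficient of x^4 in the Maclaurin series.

3991/6144

Add the two expansions coefficient-wise.
p(0) = 0
p′(0) = -1/4
p′′(0) = -67/16
p′′′(0) = -15/64
p^(4)(0) = 3991/256
So c_4 = p^(4)(0)/4! = 3991/6144.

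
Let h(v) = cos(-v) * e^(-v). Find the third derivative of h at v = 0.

2

Multiply the two series term by term and collect like powers.
From the series, [v^3] h = 1/3; multiply by 3! = 6 to get 2.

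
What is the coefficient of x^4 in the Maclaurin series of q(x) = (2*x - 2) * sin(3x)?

Multiply each power in the prefactor through the base expansion.
q(0) = 0
q′(0) = -6
q′′(0) = 12
q′′′(0) = 54
q^(4)(0) = -216
So c_4 = q^(4)(0)/4! = -9.

-9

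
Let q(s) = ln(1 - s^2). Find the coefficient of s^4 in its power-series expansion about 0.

q(0) = 0
q′(0) = 0
q′′(0) = -2
q′′′(0) = 0
q^(4)(0) = -12
So c_4 = q^(4)(0)/4! = -1/2.

-1/2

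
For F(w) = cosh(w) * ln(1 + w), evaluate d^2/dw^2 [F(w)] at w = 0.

-1

Multiply the two series term by term and collect like powers.
The coefficient of w^2 in the expansion is -1/2, so F′′(0) = 2! * (-1/2) = -1.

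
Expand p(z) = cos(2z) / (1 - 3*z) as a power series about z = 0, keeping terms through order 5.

Use 1/(1 - r) = Σ r^k on the denominator, then take the Cauchy product.
p(0) = 1
p′(0) = 3
p′′(0) = 14
p′′′(0) = 126
p^(4)(0) = 1528
p^(5)(0) = 22920
The Taylor polynomial is Σ p^(k)(0)/k! · z^k.

191*z^5 + 191*z^4/3 + 21*z^3 + 7*z^2 + 3*z + 1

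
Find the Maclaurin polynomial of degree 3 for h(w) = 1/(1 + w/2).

-w^3/8 + w^2/4 - w/2 + 1

h(0) = 1
h′(0) = -1/2
h′′(0) = 1/2
h′′′(0) = -3/4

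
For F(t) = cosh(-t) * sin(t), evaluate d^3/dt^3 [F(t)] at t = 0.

Multiply the two series term by term and collect like powers.
From the series, [t^3] F = 1/3; multiply by 3! = 6 to get 2.

2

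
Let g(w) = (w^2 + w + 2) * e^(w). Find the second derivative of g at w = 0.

Distribute the polynomial across the series and collect like powers.
The coefficient of w^2 in the expansion is 3, so g′′(0) = 2! * (3) = 6.

6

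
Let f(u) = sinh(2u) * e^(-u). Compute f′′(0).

Write out both Maclaurin series and multiply, keeping only the needed powers.
The coefficient of u^2 in the expansion is -2, so f′′(0) = 2! * (-2) = -4.

-4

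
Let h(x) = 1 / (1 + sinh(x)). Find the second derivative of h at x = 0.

2

Write 1/(1+u) = 1 - u + u^2 - u^3 + ... and substitute the series for u.
The coefficient of x^2 in the expansion is 1, so h′′(0) = 2! * (1) = 2.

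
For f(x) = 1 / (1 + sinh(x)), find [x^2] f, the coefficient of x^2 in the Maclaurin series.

Expand as Σ (-1)^k u^k with u equal to the inner function's series.
f(0) = 1
f′(0) = -1
f′′(0) = 2
So c_2 = f′′(0)/2! = 1.

1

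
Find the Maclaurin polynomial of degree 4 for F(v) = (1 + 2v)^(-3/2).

F(0) = 1
F′(0) = -3
F′′(0) = 15
F′′′(0) = -105
F^(4)(0) = 945
The Taylor polynomial is Σ F^(k)(0)/k! · v^k.

315*v^4/8 - 35*v^3/2 + 15*v^2/2 - 3*v + 1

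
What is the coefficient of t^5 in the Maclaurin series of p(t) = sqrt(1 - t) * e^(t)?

-503/3840

Take the Cauchy product of the two expansions.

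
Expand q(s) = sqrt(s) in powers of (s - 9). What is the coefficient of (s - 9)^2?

Use the known series and substitute for the argument.
q(9) = 3
q′(9) = 1/6
q′′(9) = -1/108
So c_2 = q′′(9)/2! = -1/216.

-1/216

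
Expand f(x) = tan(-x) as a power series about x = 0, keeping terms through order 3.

-x^3/3 - x

f(0) = 0
f′(0) = -1
f′′(0) = 0
f′′′(0) = -2
The Taylor polynomial is Σ f^(k)(0)/k! · x^k.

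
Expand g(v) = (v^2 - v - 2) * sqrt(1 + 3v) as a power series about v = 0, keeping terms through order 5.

Multiply each power in the prefactor through the base expansion.
g(0) = -2
g′(0) = -4
g′′(0) = 7/2
g′′′(0) = -9/2
g^(4)(0) = 675/8
g^(5)(0) = -2025/2

-135*v^5/16 + 225*v^4/64 - 3*v^3/4 + 7*v^2/4 - 4*v - 2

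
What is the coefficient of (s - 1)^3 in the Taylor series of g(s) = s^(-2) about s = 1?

c_3 = g′′′(1)/3! = -4.

-4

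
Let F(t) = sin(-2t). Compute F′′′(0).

Use the known series and substitute for the argument.
The coefficient of t^3 in the expansion is 4/3, so F′′′(0) = 3! * (4/3) = 8.

8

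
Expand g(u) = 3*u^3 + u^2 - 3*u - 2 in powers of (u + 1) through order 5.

3*(u + 1)^3 - 8*(u + 1)^2 + 4*(u + 1) - 1

g(-1) = -1
g′(-1) = 4
g′′(-1) = -16
g′′′(-1) = 18
g^(4)(-1) = 0
g^(5)(-1) = 0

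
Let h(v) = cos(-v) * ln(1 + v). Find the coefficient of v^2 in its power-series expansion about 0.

-1/2

Take the Cauchy product of the two expansions.
h(0) = 0
h′(0) = 1
h′′(0) = -1
So c_2 = h′′(0)/2! = -1/2.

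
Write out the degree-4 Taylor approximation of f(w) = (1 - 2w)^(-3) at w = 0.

240*w^4 + 80*w^3 + 24*w^2 + 6*w + 1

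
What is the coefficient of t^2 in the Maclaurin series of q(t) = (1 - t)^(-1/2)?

3/8

q(0) = 1
q′(0) = 1/2
q′′(0) = 3/4
So c_2 = q′′(0)/2! = 3/8.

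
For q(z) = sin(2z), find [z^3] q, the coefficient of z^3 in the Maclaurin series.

-4/3

q(0) = 0
q′(0) = 2
q′′(0) = 0
q′′′(0) = -8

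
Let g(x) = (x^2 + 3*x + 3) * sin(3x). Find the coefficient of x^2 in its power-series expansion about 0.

9

Shift and add copies of the series according to the polynomial's terms.
g(0) = 0
g′(0) = 9
g′′(0) = 18
Then c_k = g^(k)(0)/k! gives each Taylor coefficient.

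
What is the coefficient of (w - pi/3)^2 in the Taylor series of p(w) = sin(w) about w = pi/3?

p(pi/3) = sqrt(3)/2
p′(pi/3) = 1/2
p′′(pi/3) = -sqrt(3)/2

-sqrt(3)/4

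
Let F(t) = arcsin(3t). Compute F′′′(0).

27

Differentiate repeatedly and evaluate at the center.
The coefficient of t^3 in the expansion is 9/2, so F′′′(0) = 3! * (9/2) = 27.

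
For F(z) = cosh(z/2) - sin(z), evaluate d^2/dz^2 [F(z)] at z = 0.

Expand each term separately and add.
From the series, [z^2] F = 1/8; multiply by 2! = 2 to get 1/4.

1/4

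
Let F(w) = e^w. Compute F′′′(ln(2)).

From the series, [(w - ln(2))^3] F = 1/3; multiply by 3! = 6 to get 2.

2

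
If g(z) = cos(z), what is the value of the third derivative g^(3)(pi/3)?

sqrt(3)/2

Differentiate repeatedly and evaluate at the center.
The coefficient of (z - pi/3)^3 in the expansion is sqrt(3)/12, so g′′′(pi/3) = 3! * (sqrt(3)/12) = sqrt(3)/2.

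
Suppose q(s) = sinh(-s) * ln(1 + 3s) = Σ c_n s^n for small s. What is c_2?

Expand each factor separately, then convolve coefficients.
q(0) = 0
q′(0) = 0
q′′(0) = -6
The Taylor polynomial is Σ q^(k)(0)/k! · s^k.

-3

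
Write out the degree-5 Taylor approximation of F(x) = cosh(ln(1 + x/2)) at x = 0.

Let u equal the inner series; expand the outer function in u and truncate.
F(0) = 1
F′(0) = 0
F′′(0) = 1/4
F′′′(0) = -3/8
F^(4)(0) = 3/4
F^(5)(0) = -15/8

-x^5/64 + x^4/32 - x^3/16 + x^2/8 + 1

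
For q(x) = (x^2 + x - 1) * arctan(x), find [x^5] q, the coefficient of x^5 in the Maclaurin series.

Multiply each power in the prefactor through the base expansion.
[x^0] = 0;  [x^1] = -1;  [x^2] = 1;  [x^3] = 4/3;  [x^4] = -1/3;  [x^5] = -8/15.

-8/15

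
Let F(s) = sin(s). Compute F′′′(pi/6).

-sqrt(3)/2

The coefficient of (s - pi/6)^3 in the expansion is -sqrt(3)/12, so F′′′(pi/6) = 3! * (-sqrt(3)/12) = -sqrt(3)/2.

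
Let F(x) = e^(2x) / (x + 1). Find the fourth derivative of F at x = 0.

Multiply the numerator's expansion by the denominator's geometric series.
The coefficient of x^4 in the expansion is 1/3, so F^(4)(0) = 4! * (1/3) = 8.

8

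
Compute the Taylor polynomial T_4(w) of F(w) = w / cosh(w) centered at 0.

-w^3/2 + w

Write the quotient as an unknown series and match coefficients against numerator = denominator · series.
F(0) = 0
F′(0) = 1
F′′(0) = 0
F′′′(0) = -3
F^(4)(0) = 0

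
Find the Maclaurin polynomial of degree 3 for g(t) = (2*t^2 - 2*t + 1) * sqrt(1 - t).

Multiply each power in the prefactor through the base expansion.
[t^0] = 1;  [t^1] = -5/2;  [t^2] = 23/8;  [t^3] = -13/16.

-13*t^3/16 + 23*t^2/8 - 5*t/2 + 1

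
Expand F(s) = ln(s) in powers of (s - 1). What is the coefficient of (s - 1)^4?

-1/4

Apply the Taylor formula c_k = f^(k)(a)/k!.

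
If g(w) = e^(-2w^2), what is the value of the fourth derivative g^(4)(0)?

The coefficient of w^4 in the expansion is 2, so g^(4)(0) = 4! * (2) = 48.

48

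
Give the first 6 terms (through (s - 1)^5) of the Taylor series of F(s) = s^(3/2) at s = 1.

[(s - 1)^0] = 1;  [(s - 1)^1] = 3/2;  [(s - 1)^2] = 3/8;  [(s - 1)^3] = -1/16;  [(s - 1)^4] = 3/128;  [(s - 1)^5] = -3/256.

-3*(s - 1)^5/256 + 3*(s - 1)^4/128 - (s - 1)^3/16 + 3*(s - 1)^2/8 + 3*(s - 1)/2 + 1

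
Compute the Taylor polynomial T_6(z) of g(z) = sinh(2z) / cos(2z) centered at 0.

Write the quotient as an unknown series and match coefficients against numerator = denominator · series.
[z^0] = 0;  [z^1] = 2;  [z^2] = 0;  [z^3] = 16/3;  [z^4] = 0;  [z^5] = 48/5;  [z^6] = 0.

48*z^5/5 + 16*z^3/3 + 2*z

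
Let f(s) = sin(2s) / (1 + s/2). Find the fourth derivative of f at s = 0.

Multiply the two series term by term and collect like powers.
The coefficient of s^4 in the expansion is 5/12, so f^(4)(0) = 4! * (5/12) = 10.

10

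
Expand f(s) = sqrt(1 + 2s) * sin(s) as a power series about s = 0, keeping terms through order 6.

4*s^6/5 - 8*s^5/15 + s^4/3 - 2*s^3/3 + s^2 + s

Write out both Maclaurin series and multiply, keeping only the needed powers.
f(0) = 0
f′(0) = 1
f′′(0) = 2
f′′′(0) = -4
f^(4)(0) = 8
f^(5)(0) = -64
f^(6)(0) = 576
The Taylor polynomial is Σ f^(k)(0)/k! · s^k.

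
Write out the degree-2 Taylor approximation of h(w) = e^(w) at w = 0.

w^2/2 + w + 1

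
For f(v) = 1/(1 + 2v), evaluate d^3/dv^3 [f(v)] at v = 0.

The coefficient of v^3 in the expansion is -8, so f′′′(0) = 3! * (-8) = -48.

-48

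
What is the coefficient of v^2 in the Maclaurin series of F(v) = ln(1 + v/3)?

-1/18

Use the known series and substitute for the argument.
[v^0] = 0;  [v^1] = 1/3;  [v^2] = -1/18.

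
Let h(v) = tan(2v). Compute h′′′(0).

16

The coefficient of v^3 in the expansion is 8/3, so h′′′(0) = 3! * (8/3) = 16.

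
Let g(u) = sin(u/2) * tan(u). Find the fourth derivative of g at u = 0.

7/2

Write out both Maclaurin series and multiply, keeping only the needed powers.
The coefficient of u^4 in the expansion is 7/48, so g^(4)(0) = 4! * (7/48) = 7/2.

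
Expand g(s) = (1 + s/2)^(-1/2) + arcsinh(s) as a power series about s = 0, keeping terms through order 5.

2757*s^5/40960 + 35*s^4/2048 - 79*s^3/384 + 3*s^2/32 + 3*s/4 + 1

Add the two expansions coefficient-wise.
g(0) = 1
g′(0) = 3/4
g′′(0) = 3/16
g′′′(0) = -79/64
g^(4)(0) = 105/256
g^(5)(0) = 8271/1024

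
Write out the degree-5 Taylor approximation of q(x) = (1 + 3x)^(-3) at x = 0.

-5103*x^5 + 1215*x^4 - 270*x^3 + 54*x^2 - 9*x + 1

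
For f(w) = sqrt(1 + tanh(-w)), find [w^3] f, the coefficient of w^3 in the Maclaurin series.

Let u equal the inner series; expand the outer function in u and truncate.

5/48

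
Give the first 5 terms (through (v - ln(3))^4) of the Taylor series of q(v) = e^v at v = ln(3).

Differentiate repeatedly and evaluate at the center.
[(v - ln(3))^0] = 3;  [(v - ln(3))^1] = 3;  [(v - ln(3))^2] = 3/2;  [(v - ln(3))^3] = 1/2;  [(v - ln(3))^4] = 1/8.

(v - ln(3))^4/8 + (v - ln(3))^3/2 + 3*(v - ln(3))^2/2 + 3*(v - ln(3)) + 3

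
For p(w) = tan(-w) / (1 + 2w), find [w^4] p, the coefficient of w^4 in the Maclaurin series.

Multiply the two series term by term and collect like powers.
[w^0] = 0;  [w^1] = -1;  [w^2] = 2;  [w^3] = -13/3;  [w^4] = 26/3.

26/3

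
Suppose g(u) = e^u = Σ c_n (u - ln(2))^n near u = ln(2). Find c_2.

Use the known series and substitute for the argument.
[(u - ln(2))^0] = 2;  [(u - ln(2))^1] = 2;  [(u - ln(2))^2] = 1.

1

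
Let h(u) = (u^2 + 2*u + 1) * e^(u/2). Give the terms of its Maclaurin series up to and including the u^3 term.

Distribute the polynomial across the series and collect like powers.
[u^0] = 1;  [u^1] = 5/2;  [u^2] = 17/8;  [u^3] = 37/48.

37*u^3/48 + 17*u^2/8 + 5*u/2 + 1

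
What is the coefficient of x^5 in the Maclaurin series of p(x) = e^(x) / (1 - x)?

163/60

Expand 1/(denominator) as a geometric series and multiply by the numerator's series.
So c_5 = p^(5)(0)/5! = 163/60.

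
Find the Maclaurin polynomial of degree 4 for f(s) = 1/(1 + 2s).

16*s^4 - 8*s^3 + 4*s^2 - 2*s + 1

Differentiate repeatedly and evaluate at the center.
f(0) = 1
f′(0) = -2
f′′(0) = 8
f′′′(0) = -48
f^(4)(0) = 384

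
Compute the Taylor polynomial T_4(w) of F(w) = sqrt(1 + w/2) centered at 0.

[w^0] = 1;  [w^1] = 1/4;  [w^2] = -1/32;  [w^3] = 1/128;  [w^4] = -5/2048.

-5*w^4/2048 + w^3/128 - w^2/32 + w/4 + 1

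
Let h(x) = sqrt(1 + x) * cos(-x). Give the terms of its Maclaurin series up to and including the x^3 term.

Expand each factor separately, then convolve coefficients.
h(0) = 1
h′(0) = 1/2
h′′(0) = -5/4
h′′′(0) = -9/8

-3*x^3/16 - 5*x^2/8 + x/2 + 1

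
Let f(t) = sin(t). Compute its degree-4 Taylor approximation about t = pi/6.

Apply the Taylor formula c_k = f^(k)(a)/k!.
f(pi/6) = 1/2
f′(pi/6) = sqrt(3)/2
f′′(pi/6) = -1/2
f′′′(pi/6) = -sqrt(3)/2
f^(4)(pi/6) = 1/2
Dividing each by k! gives the coefficients c_0, ..., c_4.

(t - pi/6)^4/48 - sqrt(3)*(t - pi/6)^3/12 - (t - pi/6)^2/4 + sqrt(3)*(t - pi/6)/2 + 1/2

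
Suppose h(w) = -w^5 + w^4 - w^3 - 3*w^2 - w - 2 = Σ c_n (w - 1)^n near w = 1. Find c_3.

[(w - 1)^0] = -7;  [(w - 1)^1] = -11;  [(w - 1)^2] = -10;  [(w - 1)^3] = -7.

-7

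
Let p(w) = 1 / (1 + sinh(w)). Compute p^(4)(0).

Use the geometric series for the reciprocal, then substitute.
From the series, [w^4] p = 4/3; multiply by 4! = 24 to get 32.

32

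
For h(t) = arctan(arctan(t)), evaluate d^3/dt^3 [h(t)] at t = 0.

Substitute the inner expansion into the outer series and collect powers.
The coefficient of t^3 in the expansion is -2/3, so h′′′(0) = 3! * (-2/3) = -4.

-4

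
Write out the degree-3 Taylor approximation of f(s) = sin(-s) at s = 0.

Differentiate repeatedly and evaluate at the center.

s^3/6 - s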